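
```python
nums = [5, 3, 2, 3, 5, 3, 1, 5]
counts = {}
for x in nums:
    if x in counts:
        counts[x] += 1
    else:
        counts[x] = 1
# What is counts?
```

Initial: counts = {}, nums = [5, 3, 2, 3, 5, 3, 1, 5]
See 5: counts = {5: 1}
See 3: counts = {5: 1, 3: 1}
See 2: counts = {5: 1, 3: 1, 2: 1}
See 3: counts = {5: 1, 3: 2, 2: 1}
See 5: counts = {5: 2, 3: 2, 2: 1}
See 3: counts = {5: 2, 3: 3, 2: 1}
See 1: counts = {5: 2, 3: 3, 2: 1, 1: 1}
See 5: counts = {5: 3, 3: 3, 2: 1, 1: 1}

{5: 3, 3: 3, 2: 1, 1: 1}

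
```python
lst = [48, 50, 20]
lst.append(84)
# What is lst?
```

[48, 50, 20, 84]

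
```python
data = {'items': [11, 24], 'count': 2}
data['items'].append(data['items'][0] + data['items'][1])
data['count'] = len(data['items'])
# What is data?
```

After line 1: data = {'items': [11, 24], 'count': 2}
After line 2 (append 11 + 24 = 35): data = {'items': [11, 24, 35], 'count': 2}
After line 3 (count = len(items) = 3): data = {'items': [11, 24, 35], 'count': 3}

{'items': [11, 24, 35], 'count': 3}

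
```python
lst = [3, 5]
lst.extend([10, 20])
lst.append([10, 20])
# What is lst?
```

After line 1: lst = [3, 5]
After line 2 (extend unpacks [10, 20]): lst = [3, 5, 10, 20]
After line 3 (append adds [10, 20] as single element): lst = [3, 5, 10, 20, [10, 20]]

[3, 5, 10, 20, [10, 20]]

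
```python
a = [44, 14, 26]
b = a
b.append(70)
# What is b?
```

After line 1: a = [44, 14, 26]
After line 2 (b = a is an alias, same object): a = [44, 14, 26], b = [44, 14, 26]
After line 3 (b.append mutates the shared list): a = [44, 14, 26, 70], b = [44, 14, 26, 70]

[44, 14, 26, 70]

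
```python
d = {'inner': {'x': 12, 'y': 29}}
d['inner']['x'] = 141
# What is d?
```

After line 1: d = {'inner': {'x': 12, 'y': 29}}
After line 2 (inner x overwritten): d = {'inner': {'x': 141, 'y': 29}}

{'inner': {'x': 141, 'y': 29}}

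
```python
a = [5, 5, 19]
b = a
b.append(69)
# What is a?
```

After line 1: a = [5, 5, 19]
After line 2 (b = a is an alias, same object): a = [5, 5, 19], b = [5, 5, 19]
After line 3 (b.append mutates the shared list): a = [5, 5, 19, 69], b = [5, 5, 19, 69]

[5, 5, 19, 69]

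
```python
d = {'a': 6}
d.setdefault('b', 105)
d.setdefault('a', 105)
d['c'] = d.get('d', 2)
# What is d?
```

After line 1: d = {'a': 6}
After line 2 (setdefault adds 'b'=105): d = {'a': 6, 'b': 105}
After line 3 (setdefault 'a' no-op, already exists): d = {'a': 6, 'b': 105}
After line 4 (get('d', 2) returns default since 'd' not in d): d = {'a': 6, 'b': 105, 'c': 2}

{'a': 6, 'b': 105, 'c': 2}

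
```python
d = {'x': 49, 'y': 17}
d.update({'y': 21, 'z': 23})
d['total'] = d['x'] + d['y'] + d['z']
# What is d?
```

After line 1: d = {'x': 49, 'y': 17}
After line 2 (y overwritten, z added): d = {'x': 49, 'y': 21, 'z': 23}
After line 3 (total = 49 + 21 + 23 = 93): d = {'x': 49, 'y': 21, 'z': 23, 'total': 93}

{'x': 49, 'y': 21, 'z': 23, 'total': 93}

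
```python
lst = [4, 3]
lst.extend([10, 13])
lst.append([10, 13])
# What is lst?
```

After line 1: lst = [4, 3]
After line 2 (extend unpacks [10, 13]): lst = [4, 3, 10, 13]
After line 3 (append adds [10, 13] as single element): lst = [4, 3, 10, 13, [10, 13]]

[4, 3, 10, 13, [10, 13]]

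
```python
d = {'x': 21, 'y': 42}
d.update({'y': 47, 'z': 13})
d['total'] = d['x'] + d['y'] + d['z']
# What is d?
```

After line 1: d = {'x': 21, 'y': 42}
After line 2 (y overwritten, z added): d = {'x': 21, 'y': 47, 'z': 13}
After line 3 (total = 21 + 47 + 13 = 81): d = {'x': 21, 'y': 47, 'z': 13, 'total': 81}

{'x': 21, 'y': 47, 'z': 13, 'total': 81}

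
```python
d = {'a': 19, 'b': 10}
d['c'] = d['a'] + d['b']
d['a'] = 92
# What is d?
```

After line 1: d = {'a': 19, 'b': 10}
After line 2 (d['c'] = 19 + 10): d = {'a': 19, 'b': 10, 'c': 29}
After line 3: d = {'a': 92, 'b': 10, 'c': 29}

{'a': 92, 'b': 10, 'c': 29}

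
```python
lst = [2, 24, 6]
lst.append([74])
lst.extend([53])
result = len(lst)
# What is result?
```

After line 1: lst = [2, 24, 6]
After line 2 (append adds [74] as single element): lst = [2, 24, 6, [74]]
After line 3 (extend unpacks [53], adds 53): lst = [2, 24, 6, [74], 53]
After line 4: result = len(lst) = 5

5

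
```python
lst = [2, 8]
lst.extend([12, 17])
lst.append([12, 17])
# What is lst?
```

After line 1: lst = [2, 8]
After line 2 (extend unpacks [12, 17]): lst = [2, 8, 12, 17]
After line 3 (append adds [12, 17] as single element): lst = [2, 8, 12, 17, [12, 17]]

[2, 8, 12, 17, [12, 17]]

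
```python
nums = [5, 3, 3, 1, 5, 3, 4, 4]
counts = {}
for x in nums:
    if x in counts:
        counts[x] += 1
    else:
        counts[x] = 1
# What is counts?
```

Initial: counts = {}, nums = [5, 3, 3, 1, 5, 3, 4, 4]
See 5: counts = {5: 1}
See 3: counts = {5: 1, 3: 1}
See 3: counts = {5: 1, 3: 2}
See 1: counts = {5: 1, 3: 2, 1: 1}
See 5: counts = {5: 2, 3: 2, 1: 1}
See 3: counts = {5: 2, 3: 3, 1: 1}
See 4: counts = {5: 2, 3: 3, 1: 1, 4: 1}
See 4: counts = {5: 2, 3: 3, 1: 1, 4: 2}

{5: 2, 3: 3, 1: 1, 4: 2}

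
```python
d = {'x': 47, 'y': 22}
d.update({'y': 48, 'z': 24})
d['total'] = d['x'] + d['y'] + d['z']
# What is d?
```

After line 1: d = {'x': 47, 'y': 22}
After line 2 (y overwritten, z added): d = {'x': 47, 'y': 48, 'z': 24}
After line 3 (total = 47 + 48 + 24 = 119): d = {'x': 47, 'y': 48, 'z': 24, 'total': 119}

{'x': 47, 'y': 48, 'z': 24, 'total': 119}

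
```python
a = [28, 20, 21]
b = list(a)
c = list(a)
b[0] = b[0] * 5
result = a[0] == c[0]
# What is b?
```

After line 1: a = [28, 20, 21]
After line 2 (b = list(a), copy): a = [28, 20, 21], b = [28, 20, 21]
After line 3 (c = list(a) is a copy, new object): c = [28, 20, 21]
After line 4 (b[0] = 28 * 5 = 140; only b mutates (copy)): a = [28, 20, 21], b = [140, 20, 21], c = [28, 20, 21]
After line 5 (a[0] = 28, c[0] = 28; result = True)

[140, 20, 21]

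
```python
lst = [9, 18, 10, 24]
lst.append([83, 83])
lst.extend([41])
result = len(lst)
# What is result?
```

After line 1: lst = [9, 18, 10, 24]
After line 2 (append adds [83, 83] as single element): lst = [9, 18, 10, 24, [83, 83]]
After line 3 (extend unpacks [41], adds 41): lst = [9, 18, 10, 24, [83, 83], 41]
After line 4: result = len(lst) = 6

6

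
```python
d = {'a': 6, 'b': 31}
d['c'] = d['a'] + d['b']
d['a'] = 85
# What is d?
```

After line 1: d = {'a': 6, 'b': 31}
After line 2 (d['c'] = 6 + 31): d = {'a': 6, 'b': 31, 'c': 37}
After line 3: d = {'a': 85, 'b': 31, 'c': 37}

{'a': 85, 'b': 31, 'c': 37}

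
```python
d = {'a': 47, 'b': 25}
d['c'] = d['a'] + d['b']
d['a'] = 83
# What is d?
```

After line 1: d = {'a': 47, 'b': 25}
After line 2 (d['c'] = 47 + 25): d = {'a': 47, 'b': 25, 'c': 72}
After line 3: d = {'a': 83, 'b': 25, 'c': 72}

{'a': 83, 'b': 25, 'c': 72}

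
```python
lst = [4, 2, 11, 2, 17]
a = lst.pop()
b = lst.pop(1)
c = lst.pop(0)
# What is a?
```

After line 1: lst = [4, 2, 11, 2, 17]
After line 2 (pop() -> a = 17): lst = [4, 2, 11, 2]
After line 3 (pop(1) -> b = 2): lst = [4, 11, 2]
After line 4 (pop(0) -> c = 4): lst = [11, 2]

17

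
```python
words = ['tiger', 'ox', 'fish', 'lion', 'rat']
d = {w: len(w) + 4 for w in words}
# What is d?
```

{'tiger': 9, 'ox': 6, 'fish': 8, 'lion': 8, 'rat': 7}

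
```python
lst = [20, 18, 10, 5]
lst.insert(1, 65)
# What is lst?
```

[20, 65, 18, 10, 5]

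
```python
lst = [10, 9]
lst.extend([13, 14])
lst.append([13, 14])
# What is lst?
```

After line 1: lst = [10, 9]
After line 2 (extend unpacks [13, 14]): lst = [10, 9, 13, 14]
After line 3 (append adds [13, 14] as single element): lst = [10, 9, 13, 14, [13, 14]]

[10, 9, 13, 14, [13, 14]]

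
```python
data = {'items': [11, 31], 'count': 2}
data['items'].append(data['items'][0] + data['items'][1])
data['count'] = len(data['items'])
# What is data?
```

After line 1: data = {'items': [11, 31], 'count': 2}
After line 2 (append 11 + 31 = 42): data = {'items': [11, 31, 42], 'count': 2}
After line 3 (count = len(items) = 3): data = {'items': [11, 31, 42], 'count': 3}

{'items': [11, 31, 42], 'count': 3}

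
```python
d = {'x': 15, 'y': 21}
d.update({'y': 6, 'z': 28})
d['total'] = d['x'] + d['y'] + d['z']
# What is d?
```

After line 1: d = {'x': 15, 'y': 21}
After line 2 (y overwritten, z added): d = {'x': 15, 'y': 6, 'z': 28}
After line 3 (total = 15 + 6 + 28 = 49): d = {'x': 15, 'y': 6, 'z': 28, 'total': 49}

{'x': 15, 'y': 6, 'z': 28, 'total': 49}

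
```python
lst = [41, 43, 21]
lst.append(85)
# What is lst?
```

[41, 43, 21, 85]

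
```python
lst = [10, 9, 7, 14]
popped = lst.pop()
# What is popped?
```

14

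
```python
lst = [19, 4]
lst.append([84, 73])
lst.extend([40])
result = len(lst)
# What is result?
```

After line 1: lst = [19, 4]
After line 2 (append adds [84, 73] as single element): lst = [19, 4, [84, 73]]
After line 3 (extend unpacks [40], adds 40): lst = [19, 4, [84, 73], 40]
After line 4: result = len(lst) = 4

4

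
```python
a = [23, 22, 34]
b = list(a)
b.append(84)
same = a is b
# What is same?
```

After line 1: a = [23, 22, 34]
After line 2 (b = list(a) is a shallow copy, new object): a = [23, 22, 34], b = [23, 22, 34]
After line 3 (append only mutates b): a = [23, 22, 34], b = [23, 22, 34, 84]
After line 4 (same = a is b; different objects -> False): same = False

False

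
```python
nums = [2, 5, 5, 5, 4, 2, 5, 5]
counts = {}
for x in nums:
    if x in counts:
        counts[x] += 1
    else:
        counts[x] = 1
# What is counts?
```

Initial: counts = {}, nums = [2, 5, 5, 5, 4, 2, 5, 5]
See 2: counts = {2: 1}
See 5: counts = {2: 1, 5: 1}
See 5: counts = {2: 1, 5: 2}
See 5: counts = {2: 1, 5: 3}
See 4: counts = {2: 1, 5: 3, 4: 1}
See 2: counts = {2: 2, 5: 3, 4: 1}
See 5: counts = {2: 2, 5: 4, 4: 1}
See 5: counts = {2: 2, 5: 5, 4: 1}

{2: 2, 5: 5, 4: 1}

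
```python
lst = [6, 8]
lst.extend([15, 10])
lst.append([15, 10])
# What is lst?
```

After line 1: lst = [6, 8]
After line 2 (extend unpacks [15, 10]): lst = [6, 8, 15, 10]
After line 3 (append adds [15, 10] as single element): lst = [6, 8, 15, 10, [15, 10]]

[6, 8, 15, 10, [15, 10]]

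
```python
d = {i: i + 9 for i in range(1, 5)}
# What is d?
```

{1: 10, 2: 11, 3: 12, 4: 13}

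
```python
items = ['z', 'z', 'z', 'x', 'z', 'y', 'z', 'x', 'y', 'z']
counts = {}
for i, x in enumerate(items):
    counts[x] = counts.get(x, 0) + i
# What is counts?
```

Initial: counts = {}, items = ['z', 'z', 'z', 'x', 'z', 'y', 'z', 'x', 'y', 'z']
i=0, x='z': counts = {'z': 0}
i=1, x='z': counts = {'z': 1}
i=2, x='z': counts = {'z': 3}
i=3, x='x': counts = {'z': 3, 'x': 3}
i=4, x='z': counts = {'z': 7, 'x': 3}
i=5, x='y': counts = {'z': 7, 'x': 3, 'y': 5}
i=6, x='z': counts = {'z': 13, 'x': 3, 'y': 5}
i=7, x='x': counts = {'z': 13, 'x': 10, 'y': 5}
i=8, x='y': counts = {'z': 13, 'x': 10, 'y': 13}
i=9, x='z': counts = {'z': 22, 'x': 10, 'y': 13}

{'z': 22, 'x': 10, 'y': 13}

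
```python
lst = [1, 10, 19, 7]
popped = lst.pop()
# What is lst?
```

[1, 10, 19]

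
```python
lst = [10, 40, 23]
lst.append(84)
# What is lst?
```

[10, 40, 23, 84]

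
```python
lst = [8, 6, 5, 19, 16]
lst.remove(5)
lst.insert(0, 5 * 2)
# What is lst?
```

After line 1: lst = [8, 6, 5, 19, 16]
After line 2 (remove first 5): lst = [8, 6, 19, 16]
After line 3 (insert 10 at index 0): lst = [10, 8, 6, 19, 16]

[10, 8, 6, 19, 16]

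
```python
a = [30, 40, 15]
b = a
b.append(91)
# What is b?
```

After line 1: a = [30, 40, 15]
After line 2 (b = a is an alias, same object): a = [30, 40, 15], b = [30, 40, 15]
After line 3 (b.append mutates the shared list): a = [30, 40, 15, 91], b = [30, 40, 15, 91]

[30, 40, 15, 91]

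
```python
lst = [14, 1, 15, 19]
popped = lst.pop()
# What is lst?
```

[14, 1, 15]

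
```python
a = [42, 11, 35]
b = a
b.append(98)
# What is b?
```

After line 1: a = [42, 11, 35]
After line 2 (b = a is an alias, same object): a = [42, 11, 35], b = [42, 11, 35]
After line 3 (b.append mutates the shared list): a = [42, 11, 35, 98], b = [42, 11, 35, 98]

[42, 11, 35, 98]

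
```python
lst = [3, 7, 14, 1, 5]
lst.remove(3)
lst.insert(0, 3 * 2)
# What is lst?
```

After line 1: lst = [3, 7, 14, 1, 5]
After line 2 (remove first 3): lst = [7, 14, 1, 5]
After line 3 (insert 6 at index 0): lst = [6, 7, 14, 1, 5]

[6, 7, 14, 1, 5]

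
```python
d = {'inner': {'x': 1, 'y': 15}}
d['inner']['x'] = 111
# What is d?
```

After line 1: d = {'inner': {'x': 1, 'y': 15}}
After line 2 (inner x overwritten): d = {'inner': {'x': 111, 'y': 15}}

{'inner': {'x': 111, 'y': 15}}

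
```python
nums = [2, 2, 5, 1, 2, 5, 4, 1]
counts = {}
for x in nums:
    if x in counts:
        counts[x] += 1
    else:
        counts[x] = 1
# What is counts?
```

Initial: counts = {}, nums = [2, 2, 5, 1, 2, 5, 4, 1]
See 2: counts = {2: 1}
See 2: counts = {2: 2}
See 5: counts = {2: 2, 5: 1}
See 1: counts = {2: 2, 5: 1, 1: 1}
See 2: counts = {2: 3, 5: 1, 1: 1}
See 5: counts = {2: 3, 5: 2, 1: 1}
See 4: counts = {2: 3, 5: 2, 1: 1, 4: 1}
See 1: counts = {2: 3, 5: 2, 1: 2, 4: 1}

{2: 3, 5: 2, 1: 2, 4: 1}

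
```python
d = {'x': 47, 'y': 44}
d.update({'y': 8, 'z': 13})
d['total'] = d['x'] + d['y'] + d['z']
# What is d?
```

After line 1: d = {'x': 47, 'y': 44}
After line 2 (y overwritten, z added): d = {'x': 47, 'y': 8, 'z': 13}
After line 3 (total = 47 + 8 + 13 = 68): d = {'x': 47, 'y': 8, 'z': 13, 'total': 68}

{'x': 47, 'y': 8, 'z': 13, 'total': 68}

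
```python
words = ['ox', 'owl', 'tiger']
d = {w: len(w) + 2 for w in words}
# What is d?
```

{'ox': 4, 'owl': 5, 'tiger': 7}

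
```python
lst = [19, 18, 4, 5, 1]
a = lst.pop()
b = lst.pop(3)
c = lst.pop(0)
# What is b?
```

After line 1: lst = [19, 18, 4, 5, 1]
After line 2 (pop() -> a = 1): lst = [19, 18, 4, 5]
After line 3 (pop(3) -> b = 5): lst = [19, 18, 4]
After line 4 (pop(0) -> c = 19): lst = [18, 4]

5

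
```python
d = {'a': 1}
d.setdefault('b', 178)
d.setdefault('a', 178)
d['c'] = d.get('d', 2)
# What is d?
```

After line 1: d = {'a': 1}
After line 2 (setdefault adds 'b'=178): d = {'a': 1, 'b': 178}
After line 3 (setdefault 'a' no-op, already exists): d = {'a': 1, 'b': 178}
After line 4 (get('d', 2) returns default since 'd' not in d): d = {'a': 1, 'b': 178, 'c': 2}

{'a': 1, 'b': 178, 'c': 2}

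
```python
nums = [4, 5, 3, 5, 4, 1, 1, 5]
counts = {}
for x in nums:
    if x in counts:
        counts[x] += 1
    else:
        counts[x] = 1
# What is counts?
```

Initial: counts = {}, nums = [4, 5, 3, 5, 4, 1, 1, 5]
See 4: counts = {4: 1}
See 5: counts = {4: 1, 5: 1}
See 3: counts = {4: 1, 5: 1, 3: 1}
See 5: counts = {4: 1, 5: 2, 3: 1}
See 4: counts = {4: 2, 5: 2, 3: 1}
See 1: counts = {4: 2, 5: 2, 3: 1, 1: 1}
See 1: counts = {4: 2, 5: 2, 3: 1, 1: 2}
See 5: counts = {4: 2, 5: 3, 3: 1, 1: 2}

{4: 2, 5: 3, 3: 1, 1: 2}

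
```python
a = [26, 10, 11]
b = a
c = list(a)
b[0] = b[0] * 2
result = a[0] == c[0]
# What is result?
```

After line 1: a = [26, 10, 11]
After line 2 (b = a, alias): a = [26, 10, 11], b = [26, 10, 11]
After line 3 (c = list(a) is a copy, new object): c = [26, 10, 11]
After line 4 (b[0] = 26 * 2 = 52; mutates shared a/b): a = b = [52, 10, 11], c = [26, 10, 11]
After line 5 (a[0] = 52, c[0] = 26; result = False)

False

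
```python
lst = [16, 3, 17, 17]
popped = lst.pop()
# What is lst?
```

[16, 3, 17]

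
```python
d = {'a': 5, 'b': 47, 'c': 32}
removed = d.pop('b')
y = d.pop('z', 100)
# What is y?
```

After line 1: d = {'a': 5, 'b': 47, 'c': 32}
After line 2 (pop 'b' returns 47): d = {'a': 5, 'c': 32}, removed = 47
After line 3 (pop 'z' missing, returns default 100): d = {'a': 5, 'c': 32}, y = 100

100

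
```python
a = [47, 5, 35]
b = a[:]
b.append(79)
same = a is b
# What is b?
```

After line 1: a = [47, 5, 35]
After line 2 (b = a[:] is a shallow copy, new object): a = [47, 5, 35], b = [47, 5, 35]
After line 3 (append only mutates b): a = [47, 5, 35], b = [47, 5, 35, 79]
After line 4 (same = a is b; different objects -> False): same = False

[47, 5, 35, 79]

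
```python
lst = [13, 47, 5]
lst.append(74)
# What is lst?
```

[13, 47, 5, 74]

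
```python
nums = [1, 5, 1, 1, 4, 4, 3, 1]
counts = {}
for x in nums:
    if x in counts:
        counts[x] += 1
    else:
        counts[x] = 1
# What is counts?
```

Initial: counts = {}, nums = [1, 5, 1, 1, 4, 4, 3, 1]
See 1: counts = {1: 1}
See 5: counts = {1: 1, 5: 1}
See 1: counts = {1: 2, 5: 1}
See 1: counts = {1: 3, 5: 1}
See 4: counts = {1: 3, 5: 1, 4: 1}
See 4: counts = {1: 3, 5: 1, 4: 2}
See 3: counts = {1: 3, 5: 1, 4: 2, 3: 1}
See 1: counts = {1: 4, 5: 1, 4: 2, 3: 1}

{1: 4, 5: 1, 4: 2, 3: 1}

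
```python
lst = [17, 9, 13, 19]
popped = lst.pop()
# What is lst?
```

[17, 9, 13]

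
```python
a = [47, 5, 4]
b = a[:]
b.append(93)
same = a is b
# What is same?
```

After line 1: a = [47, 5, 4]
After line 2 (b = a[:] is a shallow copy, new object): a = [47, 5, 4], b = [47, 5, 4]
After line 3 (append only mutates b): a = [47, 5, 4], b = [47, 5, 4, 93]
After line 4 (same = a is b; different objects -> False): same = False

False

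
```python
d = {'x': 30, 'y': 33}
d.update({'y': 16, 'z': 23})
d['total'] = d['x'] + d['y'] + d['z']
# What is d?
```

After line 1: d = {'x': 30, 'y': 33}
After line 2 (y overwritten, z added): d = {'x': 30, 'y': 16, 'z': 23}
After line 3 (total = 30 + 16 + 23 = 69): d = {'x': 30, 'y': 16, 'z': 23, 'total': 69}

{'x': 30, 'y': 16, 'z': 23, 'total': 69}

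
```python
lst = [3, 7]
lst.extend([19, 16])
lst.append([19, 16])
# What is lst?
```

After line 1: lst = [3, 7]
After line 2 (extend unpacks [19, 16]): lst = [3, 7, 19, 16]
After line 3 (append adds [19, 16] as single element): lst = [3, 7, 19, 16, [19, 16]]

[3, 7, 19, 16, [19, 16]]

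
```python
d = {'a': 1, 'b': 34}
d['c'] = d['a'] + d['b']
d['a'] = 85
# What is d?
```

After line 1: d = {'a': 1, 'b': 34}
After line 2 (d['c'] = 1 + 34): d = {'a': 1, 'b': 34, 'c': 35}
After line 3: d = {'a': 85, 'b': 34, 'c': 35}

{'a': 85, 'b': 34, 'c': 35}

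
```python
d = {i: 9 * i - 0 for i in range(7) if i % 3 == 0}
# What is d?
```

{0: 0, 3: 27, 6: 54}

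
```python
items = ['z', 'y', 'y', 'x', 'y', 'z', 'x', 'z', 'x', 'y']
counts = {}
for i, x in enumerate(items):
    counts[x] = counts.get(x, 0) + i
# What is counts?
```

Initial: counts = {}, items = ['z', 'y', 'y', 'x', 'y', 'z', 'x', 'z', 'x', 'y']
i=0, x='z': counts = {'z': 0}
i=1, x='y': counts = {'z': 0, 'y': 1}
i=2, x='y': counts = {'z': 0, 'y': 3}
i=3, x='x': counts = {'z': 0, 'y': 3, 'x': 3}
i=4, x='y': counts = {'z': 0, 'y': 7, 'x': 3}
i=5, x='z': counts = {'z': 5, 'y': 7, 'x': 3}
i=6, x='x': counts = {'z': 5, 'y': 7, 'x': 9}
i=7, x='z': counts = {'z': 12, 'y': 7, 'x': 9}
i=8, x='x': counts = {'z': 12, 'y': 7, 'x': 17}
i=9, x='y': counts = {'z': 12, 'y': 16, 'x': 17}

{'z': 12, 'y': 16, 'x': 17}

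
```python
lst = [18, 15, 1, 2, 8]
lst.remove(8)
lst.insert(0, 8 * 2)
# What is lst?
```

After line 1: lst = [18, 15, 1, 2, 8]
After line 2 (remove first 8): lst = [18, 15, 1, 2]
After line 3 (insert 16 at index 0): lst = [16, 18, 15, 1, 2]

[16, 18, 15, 1, 2]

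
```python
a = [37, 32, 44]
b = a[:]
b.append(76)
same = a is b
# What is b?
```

After line 1: a = [37, 32, 44]
After line 2 (b = a[:] is a shallow copy, new object): a = [37, 32, 44], b = [37, 32, 44]
After line 3 (append only mutates b): a = [37, 32, 44], b = [37, 32, 44, 76]
After line 4 (same = a is b; different objects -> False): same = False

[37, 32, 44, 76]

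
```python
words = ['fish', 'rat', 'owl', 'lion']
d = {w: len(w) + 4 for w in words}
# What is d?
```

{'fish': 8, 'rat': 7, 'owl': 7, 'lion': 8}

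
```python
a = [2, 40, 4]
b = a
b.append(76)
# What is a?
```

After line 1: a = [2, 40, 4]
After line 2 (b = a is an alias, same object): a = [2, 40, 4], b = [2, 40, 4]
After line 3 (b.append mutates the shared list): a = [2, 40, 4, 76], b = [2, 40, 4, 76]

[2, 40, 4, 76]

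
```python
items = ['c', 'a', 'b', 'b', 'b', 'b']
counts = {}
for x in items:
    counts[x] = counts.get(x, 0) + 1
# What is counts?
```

Initial: counts = {}, items = ['c', 'a', 'b', 'b', 'b', 'b']
See 'c': counts = {'c': 1}
See 'a': counts = {'c': 1, 'a': 1}
See 'b': counts = {'c': 1, 'a': 1, 'b': 1}
See 'b': counts = {'c': 1, 'a': 1, 'b': 2}
See 'b': counts = {'c': 1, 'a': 1, 'b': 3}
See 'b': counts = {'c': 1, 'a': 1, 'b': 4}

{'c': 1, 'a': 1, 'b': 4}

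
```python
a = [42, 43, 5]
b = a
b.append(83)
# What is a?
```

After line 1: a = [42, 43, 5]
After line 2 (b = a is an alias, same object): a = [42, 43, 5], b = [42, 43, 5]
After line 3 (b.append mutates the shared list): a = [42, 43, 5, 83], b = [42, 43, 5, 83]

[42, 43, 5, 83]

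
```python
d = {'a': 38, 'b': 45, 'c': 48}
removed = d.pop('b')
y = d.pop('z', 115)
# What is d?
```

After line 1: d = {'a': 38, 'b': 45, 'c': 48}
After line 2 (pop 'b' returns 45): d = {'a': 38, 'c': 48}, removed = 45
After line 3 (pop 'z' missing, returns default 115): d = {'a': 38, 'c': 48}, y = 115

{'a': 38, 'c': 48}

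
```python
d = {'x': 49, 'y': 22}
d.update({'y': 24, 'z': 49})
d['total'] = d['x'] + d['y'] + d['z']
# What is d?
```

After line 1: d = {'x': 49, 'y': 22}
After line 2 (y overwritten, z added): d = {'x': 49, 'y': 24, 'z': 49}
After line 3 (total = 49 + 24 + 49 = 122): d = {'x': 49, 'y': 24, 'z': 49, 'total': 122}

{'x': 49, 'y': 24, 'z': 49, 'total': 122}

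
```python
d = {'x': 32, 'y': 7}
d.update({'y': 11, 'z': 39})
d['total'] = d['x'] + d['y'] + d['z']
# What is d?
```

After line 1: d = {'x': 32, 'y': 7}
After line 2 (y overwritten, z added): d = {'x': 32, 'y': 11, 'z': 39}
After line 3 (total = 32 + 11 + 39 = 82): d = {'x': 32, 'y': 11, 'z': 39, 'total': 82}

{'x': 32, 'y': 11, 'z': 39, 'total': 82}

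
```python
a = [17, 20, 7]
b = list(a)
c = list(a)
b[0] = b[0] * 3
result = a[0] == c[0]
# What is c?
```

After line 1: a = [17, 20, 7]
After line 2 (b = list(a), copy): a = [17, 20, 7], b = [17, 20, 7]
After line 3 (c = list(a) is a copy, new object): c = [17, 20, 7]
After line 4 (b[0] = 17 * 3 = 51; only b mutates (copy)): a = [17, 20, 7], b = [51, 20, 7], c = [17, 20, 7]
After line 5 (a[0] = 17, c[0] = 17; result = True)

[17, 20, 7]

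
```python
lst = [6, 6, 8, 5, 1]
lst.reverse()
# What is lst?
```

[1, 5, 8, 6, 6]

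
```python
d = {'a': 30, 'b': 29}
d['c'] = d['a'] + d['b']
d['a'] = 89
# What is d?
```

After line 1: d = {'a': 30, 'b': 29}
After line 2 (d['c'] = 30 + 29): d = {'a': 30, 'b': 29, 'c': 59}
After line 3: d = {'a': 89, 'b': 29, 'c': 59}

{'a': 89, 'b': 29, 'c': 59}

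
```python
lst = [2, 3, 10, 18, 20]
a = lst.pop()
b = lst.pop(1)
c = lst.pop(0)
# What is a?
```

After line 1: lst = [2, 3, 10, 18, 20]
After line 2 (pop() -> a = 20): lst = [2, 3, 10, 18]
After line 3 (pop(1) -> b = 3): lst = [2, 10, 18]
After line 4 (pop(0) -> c = 2): lst = [10, 18]

20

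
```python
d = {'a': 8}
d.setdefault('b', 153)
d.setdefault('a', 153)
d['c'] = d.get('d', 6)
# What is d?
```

After line 1: d = {'a': 8}
After line 2 (setdefault adds 'b'=153): d = {'a': 8, 'b': 153}
After line 3 (setdefault 'a' no-op, already exists): d = {'a': 8, 'b': 153}
After line 4 (get('d', 6) returns default since 'd' not in d): d = {'a': 8, 'b': 153, 'c': 6}

{'a': 8, 'b': 153, 'c': 6}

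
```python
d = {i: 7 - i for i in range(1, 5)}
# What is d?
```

{1: 6, 2: 5, 3: 4, 4: 3}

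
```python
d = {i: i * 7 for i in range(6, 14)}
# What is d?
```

{6: 42, 7: 49, 8: 56, 9: 63, 10: 70, 11: 77, 12: 84, 13: 91}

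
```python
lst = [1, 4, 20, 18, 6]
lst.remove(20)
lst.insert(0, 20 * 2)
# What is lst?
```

After line 1: lst = [1, 4, 20, 18, 6]
After line 2 (remove first 20): lst = [1, 4, 18, 6]
After line 3 (insert 40 at index 0): lst = [40, 1, 4, 18, 6]

[40, 1, 4, 18, 6]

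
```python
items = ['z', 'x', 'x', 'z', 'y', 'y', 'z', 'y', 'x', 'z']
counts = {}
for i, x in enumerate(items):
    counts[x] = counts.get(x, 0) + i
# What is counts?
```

Initial: counts = {}, items = ['z', 'x', 'x', 'z', 'y', 'y', 'z', 'y', 'x', 'z']
i=0, x='z': counts = {'z': 0}
i=1, x='x': counts = {'z': 0, 'x': 1}
i=2, x='x': counts = {'z': 0, 'x': 3}
i=3, x='z': counts = {'z': 3, 'x': 3}
i=4, x='y': counts = {'z': 3, 'x': 3, 'y': 4}
i=5, x='y': counts = {'z': 3, 'x': 3, 'y': 9}
i=6, x='z': counts = {'z': 9, 'x': 3, 'y': 9}
i=7, x='y': counts = {'z': 9, 'x': 3, 'y': 16}
i=8, x='x': counts = {'z': 9, 'x': 11, 'y': 16}
i=9, x='z': counts = {'z': 18, 'x': 11, 'y': 16}

{'z': 18, 'x': 11, 'y': 16}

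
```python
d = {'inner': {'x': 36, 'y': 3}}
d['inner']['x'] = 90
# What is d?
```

After line 1: d = {'inner': {'x': 36, 'y': 3}}
After line 2 (inner x overwritten): d = {'inner': {'x': 90, 'y': 3}}

{'inner': {'x': 90, 'y': 3}}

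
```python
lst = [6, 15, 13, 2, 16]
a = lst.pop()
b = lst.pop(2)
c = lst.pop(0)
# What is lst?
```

After line 1: lst = [6, 15, 13, 2, 16]
After line 2 (pop() -> a = 16): lst = [6, 15, 13, 2]
After line 3 (pop(2) -> b = 13): lst = [6, 15, 2]
After line 4 (pop(0) -> c = 6): lst = [15, 2]

[15, 2]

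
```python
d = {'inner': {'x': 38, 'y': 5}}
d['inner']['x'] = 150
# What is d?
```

After line 1: d = {'inner': {'x': 38, 'y': 5}}
After line 2 (inner x overwritten): d = {'inner': {'x': 150, 'y': 5}}

{'inner': {'x': 150, 'y': 5}}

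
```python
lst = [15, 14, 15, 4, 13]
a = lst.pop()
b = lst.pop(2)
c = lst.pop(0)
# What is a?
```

After line 1: lst = [15, 14, 15, 4, 13]
After line 2 (pop() -> a = 13): lst = [15, 14, 15, 4]
After line 3 (pop(2) -> b = 15): lst = [15, 14, 4]
After line 4 (pop(0) -> c = 15): lst = [14, 4]

13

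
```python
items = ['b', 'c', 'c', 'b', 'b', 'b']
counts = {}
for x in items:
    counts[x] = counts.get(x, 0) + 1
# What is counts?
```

Initial: counts = {}, items = ['b', 'c', 'c', 'b', 'b', 'b']
See 'b': counts = {'b': 1}
See 'c': counts = {'b': 1, 'c': 1}
See 'c': counts = {'b': 1, 'c': 2}
See 'b': counts = {'b': 2, 'c': 2}
See 'b': counts = {'b': 3, 'c': 2}
See 'b': counts = {'b': 4, 'c': 2}

{'b': 4, 'c': 2}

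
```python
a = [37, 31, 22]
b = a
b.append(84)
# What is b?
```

After line 1: a = [37, 31, 22]
After line 2 (b = a is an alias, same object): a = [37, 31, 22], b = [37, 31, 22]
After line 3 (b.append mutates the shared list): a = [37, 31, 22, 84], b = [37, 31, 22, 84]

[37, 31, 22, 84]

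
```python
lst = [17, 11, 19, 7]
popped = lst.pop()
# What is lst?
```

[17, 11, 19]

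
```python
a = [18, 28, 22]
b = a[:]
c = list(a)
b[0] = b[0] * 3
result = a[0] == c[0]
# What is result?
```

After line 1: a = [18, 28, 22]
After line 2 (b = a[:], copy): a = [18, 28, 22], b = [18, 28, 22]
After line 3 (c = list(a) is a copy, new object): c = [18, 28, 22]
After line 4 (b[0] = 18 * 3 = 54; only b mutates (copy)): a = [18, 28, 22], b = [54, 28, 22], c = [18, 28, 22]
After line 5 (a[0] = 18, c[0] = 18; result = True)

True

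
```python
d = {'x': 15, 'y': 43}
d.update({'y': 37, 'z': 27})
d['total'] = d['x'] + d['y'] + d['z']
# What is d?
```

After line 1: d = {'x': 15, 'y': 43}
After line 2 (y overwritten, z added): d = {'x': 15, 'y': 37, 'z': 27}
After line 3 (total = 15 + 37 + 27 = 79): d = {'x': 15, 'y': 37, 'z': 27, 'total': 79}

{'x': 15, 'y': 37, 'z': 27, 'total': 79}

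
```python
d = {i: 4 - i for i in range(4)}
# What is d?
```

{0: 4, 1: 3, 2: 2, 3: 1}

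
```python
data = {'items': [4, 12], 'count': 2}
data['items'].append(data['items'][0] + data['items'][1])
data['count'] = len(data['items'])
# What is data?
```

After line 1: data = {'items': [4, 12], 'count': 2}
After line 2 (append 4 + 12 = 16): data = {'items': [4, 12, 16], 'count': 2}
After line 3 (count = len(items) = 3): data = {'items': [4, 12, 16], 'count': 3}

{'items': [4, 12, 16], 'count': 3}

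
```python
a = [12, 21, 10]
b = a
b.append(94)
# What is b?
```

After line 1: a = [12, 21, 10]
After line 2 (b = a is an alias, same object): a = [12, 21, 10], b = [12, 21, 10]
After line 3 (b.append mutates the shared list): a = [12, 21, 10, 94], b = [12, 21, 10, 94]

[12, 21, 10, 94]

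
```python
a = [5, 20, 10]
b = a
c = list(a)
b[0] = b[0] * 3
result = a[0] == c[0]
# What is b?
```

After line 1: a = [5, 20, 10]
After line 2 (b = a, alias): a = [5, 20, 10], b = [5, 20, 10]
After line 3 (c = list(a) is a copy, new object): c = [5, 20, 10]
After line 4 (b[0] = 5 * 3 = 15; mutates shared a/b): a = b = [15, 20, 10], c = [5, 20, 10]
After line 5 (a[0] = 15, c[0] = 5; result = False)

[15, 20, 10]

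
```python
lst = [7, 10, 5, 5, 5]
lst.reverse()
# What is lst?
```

[5, 5, 5, 10, 7]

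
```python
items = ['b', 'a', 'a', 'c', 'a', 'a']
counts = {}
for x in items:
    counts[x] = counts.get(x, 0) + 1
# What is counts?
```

Initial: counts = {}, items = ['b', 'a', 'a', 'c', 'a', 'a']
See 'b': counts = {'b': 1}
See 'a': counts = {'b': 1, 'a': 1}
See 'a': counts = {'b': 1, 'a': 2}
See 'c': counts = {'b': 1, 'a': 2, 'c': 1}
See 'a': counts = {'b': 1, 'a': 3, 'c': 1}
See 'a': counts = {'b': 1, 'a': 4, 'c': 1}

{'b': 1, 'a': 4, 'c': 1}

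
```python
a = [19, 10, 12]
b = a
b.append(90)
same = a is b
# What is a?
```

After line 1: a = [19, 10, 12]
After line 2 (b = a is an alias, same object): a = [19, 10, 12], b = [19, 10, 12]
After line 3 (b.append mutates the shared list): a = [19, 10, 12, 90], b = [19, 10, 12, 90]
After line 4 (same = a is b; same object -> True): same = True

[19, 10, 12, 90]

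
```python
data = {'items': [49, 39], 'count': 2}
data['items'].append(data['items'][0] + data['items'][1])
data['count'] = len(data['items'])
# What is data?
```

After line 1: data = {'items': [49, 39], 'count': 2}
After line 2 (append 49 + 39 = 88): data = {'items': [49, 39, 88], 'count': 2}
After line 3 (count = len(items) = 3): data = {'items': [49, 39, 88], 'count': 3}

{'items': [49, 39, 88], 'count': 3}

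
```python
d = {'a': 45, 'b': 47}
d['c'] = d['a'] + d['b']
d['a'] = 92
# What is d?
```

After line 1: d = {'a': 45, 'b': 47}
After line 2 (d['c'] = 45 + 47): d = {'a': 45, 'b': 47, 'c': 92}
After line 3: d = {'a': 92, 'b': 47, 'c': 92}

{'a': 92, 'b': 47, 'c': 92}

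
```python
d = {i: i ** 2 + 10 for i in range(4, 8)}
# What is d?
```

{4: 26, 5: 35, 6: 46, 7: 59}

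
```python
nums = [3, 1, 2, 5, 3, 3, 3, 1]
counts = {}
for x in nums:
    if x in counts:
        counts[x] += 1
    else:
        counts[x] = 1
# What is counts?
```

Initial: counts = {}, nums = [3, 1, 2, 5, 3, 3, 3, 1]
See 3: counts = {3: 1}
See 1: counts = {3: 1, 1: 1}
See 2: counts = {3: 1, 1: 1, 2: 1}
See 5: counts = {3: 1, 1: 1, 2: 1, 5: 1}
See 3: counts = {3: 2, 1: 1, 2: 1, 5: 1}
See 3: counts = {3: 3, 1: 1, 2: 1, 5: 1}
See 3: counts = {3: 4, 1: 1, 2: 1, 5: 1}
See 1: counts = {3: 4, 1: 2, 2: 1, 5: 1}

{3: 4, 1: 2, 2: 1, 5: 1}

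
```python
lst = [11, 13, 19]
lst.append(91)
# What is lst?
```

[11, 13, 19, 91]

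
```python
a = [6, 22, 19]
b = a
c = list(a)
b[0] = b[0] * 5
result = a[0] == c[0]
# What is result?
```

After line 1: a = [6, 22, 19]
After line 2 (b = a, alias): a = [6, 22, 19], b = [6, 22, 19]
After line 3 (c = list(a) is a copy, new object): c = [6, 22, 19]
After line 4 (b[0] = 6 * 5 = 30; mutates shared a/b): a = b = [30, 22, 19], c = [6, 22, 19]
After line 5 (a[0] = 30, c[0] = 6; result = False)

False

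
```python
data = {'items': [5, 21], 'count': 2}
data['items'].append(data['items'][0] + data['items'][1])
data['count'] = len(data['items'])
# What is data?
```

After line 1: data = {'items': [5, 21], 'count': 2}
After line 2 (append 5 + 21 = 26): data = {'items': [5, 21, 26], 'count': 2}
After line 3 (count = len(items) = 3): data = {'items': [5, 21, 26], 'count': 3}

{'items': [5, 21, 26], 'count': 3}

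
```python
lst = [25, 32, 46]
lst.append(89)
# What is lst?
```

[25, 32, 46, 89]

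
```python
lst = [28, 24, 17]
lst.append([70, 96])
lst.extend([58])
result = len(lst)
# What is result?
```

After line 1: lst = [28, 24, 17]
After line 2 (append adds [70, 96] as single element): lst = [28, 24, 17, [70, 96]]
After line 3 (extend unpacks [58], adds 58): lst = [28, 24, 17, [70, 96], 58]
After line 4: result = len(lst) = 5

5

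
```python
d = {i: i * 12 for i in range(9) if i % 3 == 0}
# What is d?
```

{0: 0, 3: 36, 6: 72}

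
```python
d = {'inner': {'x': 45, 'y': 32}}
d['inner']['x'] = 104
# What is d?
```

After line 1: d = {'inner': {'x': 45, 'y': 32}}
After line 2 (inner x overwritten): d = {'inner': {'x': 104, 'y': 32}}

{'inner': {'x': 104, 'y': 32}}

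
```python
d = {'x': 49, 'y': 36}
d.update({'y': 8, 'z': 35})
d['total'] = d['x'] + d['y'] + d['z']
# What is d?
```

After line 1: d = {'x': 49, 'y': 36}
After line 2 (y overwritten, z added): d = {'x': 49, 'y': 8, 'z': 35}
After line 3 (total = 49 + 8 + 35 = 92): d = {'x': 49, 'y': 8, 'z': 35, 'total': 92}

{'x': 49, 'y': 8, 'z': 35, 'total': 92}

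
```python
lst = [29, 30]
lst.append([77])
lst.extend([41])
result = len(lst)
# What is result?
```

After line 1: lst = [29, 30]
After line 2 (append adds [77] as single element): lst = [29, 30, [77]]
After line 3 (extend unpacks [41], adds 41): lst = [29, 30, [77], 41]
After line 4: result = len(lst) = 4

4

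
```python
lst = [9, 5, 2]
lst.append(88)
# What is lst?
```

[9, 5, 2, 88]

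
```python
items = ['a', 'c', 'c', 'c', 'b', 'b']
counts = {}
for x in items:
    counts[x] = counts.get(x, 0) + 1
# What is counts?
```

Initial: counts = {}, items = ['a', 'c', 'c', 'c', 'b', 'b']
See 'a': counts = {'a': 1}
See 'c': counts = {'a': 1, 'c': 1}
See 'c': counts = {'a': 1, 'c': 2}
See 'c': counts = {'a': 1, 'c': 3}
See 'b': counts = {'a': 1, 'c': 3, 'b': 1}
See 'b': counts = {'a': 1, 'c': 3, 'b': 2}

{'a': 1, 'c': 3, 'b': 2}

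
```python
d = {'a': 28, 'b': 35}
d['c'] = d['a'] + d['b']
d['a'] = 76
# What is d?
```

After line 1: d = {'a': 28, 'b': 35}
After line 2 (d['c'] = 28 + 35): d = {'a': 28, 'b': 35, 'c': 63}
After line 3: d = {'a': 76, 'b': 35, 'c': 63}

{'a': 76, 'b': 35, 'c': 63}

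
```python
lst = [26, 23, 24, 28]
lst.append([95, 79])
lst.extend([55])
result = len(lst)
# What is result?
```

After line 1: lst = [26, 23, 24, 28]
After line 2 (append adds [95, 79] as single element): lst = [26, 23, 24, 28, [95, 79]]
After line 3 (extend unpacks [55], adds 55): lst = [26, 23, 24, 28, [95, 79], 55]
After line 4: result = len(lst) = 6

6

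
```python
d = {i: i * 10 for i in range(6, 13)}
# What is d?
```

{6: 60, 7: 70, 8: 80, 9: 90, 10: 100, 11: 110, 12: 120}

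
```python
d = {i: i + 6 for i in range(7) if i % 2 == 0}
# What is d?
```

{0: 6, 2: 8, 4: 10, 6: 12}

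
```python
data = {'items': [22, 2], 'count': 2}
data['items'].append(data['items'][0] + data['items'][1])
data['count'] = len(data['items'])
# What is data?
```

After line 1: data = {'items': [22, 2], 'count': 2}
After line 2 (append 22 + 2 = 24): data = {'items': [22, 2, 24], 'count': 2}
After line 3 (count = len(items) = 3): data = {'items': [22, 2, 24], 'count': 3}

{'items': [22, 2, 24], 'count': 3}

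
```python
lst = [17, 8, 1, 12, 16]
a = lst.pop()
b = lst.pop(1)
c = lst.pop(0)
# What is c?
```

After line 1: lst = [17, 8, 1, 12, 16]
After line 2 (pop() -> a = 16): lst = [17, 8, 1, 12]
After line 3 (pop(1) -> b = 8): lst = [17, 1, 12]
After line 4 (pop(0) -> c = 17): lst = [1, 12]

17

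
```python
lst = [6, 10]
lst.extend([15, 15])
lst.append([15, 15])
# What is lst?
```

After line 1: lst = [6, 10]
After line 2 (extend unpacks [15, 15]): lst = [6, 10, 15, 15]
After line 3 (append adds [15, 15] as single element): lst = [6, 10, 15, 15, [15, 15]]

[6, 10, 15, 15, [15, 15]]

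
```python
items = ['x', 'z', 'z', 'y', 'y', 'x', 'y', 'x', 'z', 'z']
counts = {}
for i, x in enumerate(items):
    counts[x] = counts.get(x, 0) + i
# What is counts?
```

Initial: counts = {}, items = ['x', 'z', 'z', 'y', 'y', 'x', 'y', 'x', 'z', 'z']
i=0, x='x': counts = {'x': 0}
i=1, x='z': counts = {'x': 0, 'z': 1}
i=2, x='z': counts = {'x': 0, 'z': 3}
i=3, x='y': counts = {'x': 0, 'z': 3, 'y': 3}
i=4, x='y': counts = {'x': 0, 'z': 3, 'y': 7}
i=5, x='x': counts = {'x': 5, 'z': 3, 'y': 7}
i=6, x='y': counts = {'x': 5, 'z': 3, 'y': 13}
i=7, x='x': counts = {'x': 12, 'z': 3, 'y': 13}
i=8, x='z': counts = {'x': 12, 'z': 11, 'y': 13}
i=9, x='z': counts = {'x': 12, 'z': 20, 'y': 13}

{'x': 12, 'z': 20, 'y': 13}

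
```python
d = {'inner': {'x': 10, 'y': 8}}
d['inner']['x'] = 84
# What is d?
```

After line 1: d = {'inner': {'x': 10, 'y': 8}}
After line 2 (inner x overwritten): d = {'inner': {'x': 84, 'y': 8}}

{'inner': {'x': 84, 'y': 8}}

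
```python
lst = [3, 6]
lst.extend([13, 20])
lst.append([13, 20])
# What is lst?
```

After line 1: lst = [3, 6]
After line 2 (extend unpacks [13, 20]): lst = [3, 6, 13, 20]
After line 3 (append adds [13, 20] as single element): lst = [3, 6, 13, 20, [13, 20]]

[3, 6, 13, 20, [13, 20]]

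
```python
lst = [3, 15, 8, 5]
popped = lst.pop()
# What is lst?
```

[3, 15, 8]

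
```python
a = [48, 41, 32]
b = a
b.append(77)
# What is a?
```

After line 1: a = [48, 41, 32]
After line 2 (b = a is an alias, same object): a = [48, 41, 32], b = [48, 41, 32]
After line 3 (b.append mutates the shared list): a = [48, 41, 32, 77], b = [48, 41, 32, 77]

[48, 41, 32, 77]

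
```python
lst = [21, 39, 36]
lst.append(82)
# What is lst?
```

[21, 39, 36, 82]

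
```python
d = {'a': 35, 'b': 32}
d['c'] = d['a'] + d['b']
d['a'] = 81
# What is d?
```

After line 1: d = {'a': 35, 'b': 32}
After line 2 (d['c'] = 35 + 32): d = {'a': 35, 'b': 32, 'c': 67}
After line 3: d = {'a': 81, 'b': 32, 'c': 67}

{'a': 81, 'b': 32, 'c': 67}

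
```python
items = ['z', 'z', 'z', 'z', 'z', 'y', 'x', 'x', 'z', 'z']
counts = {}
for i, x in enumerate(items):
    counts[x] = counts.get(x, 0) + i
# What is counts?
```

Initial: counts = {}, items = ['z', 'z', 'z', 'z', 'z', 'y', 'x', 'x', 'z', 'z']
i=0, x='z': counts = {'z': 0}
i=1, x='z': counts = {'z': 1}
i=2, x='z': counts = {'z': 3}
i=3, x='z': counts = {'z': 6}
i=4, x='z': counts = {'z': 10}
i=5, x='y': counts = {'z': 10, 'y': 5}
i=6, x='x': counts = {'z': 10, 'y': 5, 'x': 6}
i=7, x='x': counts = {'z': 10, 'y': 5, 'x': 13}
i=8, x='z': counts = {'z': 18, 'y': 5, 'x': 13}
i=9, x='z': counts = {'z': 27, 'y': 5, 'x': 13}

{'z': 27, 'y': 5, 'x': 13}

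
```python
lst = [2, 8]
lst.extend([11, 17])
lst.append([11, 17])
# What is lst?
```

After line 1: lst = [2, 8]
After line 2 (extend unpacks [11, 17]): lst = [2, 8, 11, 17]
After line 3 (append adds [11, 17] as single element): lst = [2, 8, 11, 17, [11, 17]]

[2, 8, 11, 17, [11, 17]]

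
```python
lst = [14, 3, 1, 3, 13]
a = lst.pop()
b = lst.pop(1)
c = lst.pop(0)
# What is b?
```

After line 1: lst = [14, 3, 1, 3, 13]
After line 2 (pop() -> a = 13): lst = [14, 3, 1, 3]
After line 3 (pop(1) -> b = 3): lst = [14, 1, 3]
After line 4 (pop(0) -> c = 14): lst = [1, 3]

3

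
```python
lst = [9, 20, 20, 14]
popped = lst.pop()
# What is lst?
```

[9, 20, 20]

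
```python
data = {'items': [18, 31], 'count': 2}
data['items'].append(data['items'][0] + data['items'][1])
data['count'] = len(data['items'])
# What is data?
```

After line 1: data = {'items': [18, 31], 'count': 2}
After line 2 (append 18 + 31 = 49): data = {'items': [18, 31, 49], 'count': 2}
After line 3 (count = len(items) = 3): data = {'items': [18, 31, 49], 'count': 3}

{'items': [18, 31, 49], 'count': 3}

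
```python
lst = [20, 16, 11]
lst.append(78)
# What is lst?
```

[20, 16, 11, 78]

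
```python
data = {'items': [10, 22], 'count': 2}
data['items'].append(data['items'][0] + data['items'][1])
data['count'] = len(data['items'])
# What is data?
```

After line 1: data = {'items': [10, 22], 'count': 2}
After line 2 (append 10 + 22 = 32): data = {'items': [10, 22, 32], 'count': 2}
After line 3 (count = len(items) = 3): data = {'items': [10, 22, 32], 'count': 3}

{'items': [10, 22, 32], 'count': 3}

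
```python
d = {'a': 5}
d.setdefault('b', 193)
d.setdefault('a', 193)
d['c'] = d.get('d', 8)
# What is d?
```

After line 1: d = {'a': 5}
After line 2 (setdefault adds 'b'=193): d = {'a': 5, 'b': 193}
After line 3 (setdefault 'a' no-op, already exists): d = {'a': 5, 'b': 193}
After line 4 (get('d', 8) returns default since 'd' not in d): d = {'a': 5, 'b': 193, 'c': 8}

{'a': 5, 'b': 193, 'c': 8}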